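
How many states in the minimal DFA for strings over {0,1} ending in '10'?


Track the longest suffix of input matching a prefix of '10': 3 classes (prefixes of length 0..2)
Minimal DFA: 3 states


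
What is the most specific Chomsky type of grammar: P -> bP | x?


Right-linear: every RHS is a terminal or a terminal followed by one nonterminal
Classification: Type 3 (Regular)


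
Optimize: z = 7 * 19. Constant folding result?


7 * 19 = 133 at compile time
Optimized: z = 133


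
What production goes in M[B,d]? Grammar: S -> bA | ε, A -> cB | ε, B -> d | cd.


For [B, d]: 'd' ∈ FIRST(d)
Entry: B -> d


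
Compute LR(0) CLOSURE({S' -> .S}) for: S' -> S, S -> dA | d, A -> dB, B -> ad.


Start: S' -> .S
For each item with dot before a nonterminal B, add B -> .γ for every B-production
Closure: [S' -> .S, S -> .dA, S -> .d]


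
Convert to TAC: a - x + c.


Break into single-operator statements:
t1 = a - x
t2 = t1 + c


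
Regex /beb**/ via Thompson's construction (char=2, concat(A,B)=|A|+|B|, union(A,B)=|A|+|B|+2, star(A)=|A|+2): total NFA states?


Syntax tree has 3 char leaf(s), 0 union(s), 2 star(s)
chars contribute 3×2 = 6; each union adds +2; each star adds +2
Total: 6 + 0 + 4 = 10 states


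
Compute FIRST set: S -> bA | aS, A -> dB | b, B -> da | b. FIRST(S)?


Per alternative of S: FIRST(bA) = {b}; FIRST(aS) = {a}
FIRST(S) = {a, b}


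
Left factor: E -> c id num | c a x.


Common prefix: 'c'
Factored: E -> c E', E' -> id num | a x


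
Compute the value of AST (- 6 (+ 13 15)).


Evaluate inner: (+ 13 15) = 28
Evaluate root: (- 6 28) = -22
Result: -22


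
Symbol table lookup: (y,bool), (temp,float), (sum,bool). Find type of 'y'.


Lookup 'y' → type bool


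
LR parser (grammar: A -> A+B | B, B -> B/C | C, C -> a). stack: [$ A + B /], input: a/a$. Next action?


no handle; shift 'a'
Action: shift


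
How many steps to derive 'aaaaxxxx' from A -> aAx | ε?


Derivation: A => aAx => aaAxx => aaaAxxx => aaaaAxxxx => aaaaxxxx
Steps: 5


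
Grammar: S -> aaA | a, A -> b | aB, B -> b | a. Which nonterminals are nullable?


A nonterminal is nullable iff some alternative derives ε (directly, or every symbol in it is nullable)
Nullable: {}


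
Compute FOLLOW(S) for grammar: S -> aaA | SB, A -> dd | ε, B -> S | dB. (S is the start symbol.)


$ ∈ FOLLOW(S). For each A -> αBβ: add FIRST(β)\{ε} to FOLLOW(B); if β nullable, add FOLLOW(A).
FOLLOW(S) = {$, a, d}


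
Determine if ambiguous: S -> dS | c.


right-linear, alternatives start with distinct terminals 'd' vs 'c': unique leftmost derivation
Unambiguous


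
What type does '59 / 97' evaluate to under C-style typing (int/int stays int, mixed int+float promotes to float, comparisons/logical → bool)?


Operand types: int / int
Rule: mixed int/float promotes to float; int/int stays int
Result type: int


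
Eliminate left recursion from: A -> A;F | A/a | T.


Left-recursive alternatives: A;F, A/a; non-recursive: T
Introduce A': A -> TA', A' -> ;FA' | /aA' | ε


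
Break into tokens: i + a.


Scan left to right, longest-match per lexeme
Tokens: ID(i), OP(+), ID(a)


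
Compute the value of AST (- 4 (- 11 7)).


Evaluate inner: (- 11 7) = 4
Evaluate root: (- 4 4) = 0
Result: 0


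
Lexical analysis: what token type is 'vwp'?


Pattern: letter/underscore followed by alphanumerics, not a keyword
Type: IDENTIFIER


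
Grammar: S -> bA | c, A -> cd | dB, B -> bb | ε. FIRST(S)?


Per alternative of S: FIRST(bA) = {b}; FIRST(c) = {c}
FIRST(S) = {b, c}


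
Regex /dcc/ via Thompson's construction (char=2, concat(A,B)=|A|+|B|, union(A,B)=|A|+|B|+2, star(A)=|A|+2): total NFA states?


Syntax tree has 3 char leaf(s), 0 union(s), 0 star(s)
chars contribute 3×2 = 6; each union adds +2; each star adds +2
Total: 6 + 0 + 0 = 6 states


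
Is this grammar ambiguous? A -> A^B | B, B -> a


precedence layered via separate nonterminal B: deterministic
Unambiguous


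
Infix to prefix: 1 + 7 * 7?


'*' binds tighter: tree is (+ 1 (* 7 7))
Prefix: + 1 * 7 7


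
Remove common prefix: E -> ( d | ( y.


Common prefix: '('
Factored: E -> ( E', E' -> d | y


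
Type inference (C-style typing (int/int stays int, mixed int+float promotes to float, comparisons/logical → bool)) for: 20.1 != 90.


Operand types: float != int
Rule: comparison yields bool
Result type: bool


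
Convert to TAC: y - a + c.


Break into single-operator statements:
t1 = y - a
t2 = t1 + c


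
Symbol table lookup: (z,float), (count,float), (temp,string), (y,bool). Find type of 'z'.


Lookup 'z' → type float


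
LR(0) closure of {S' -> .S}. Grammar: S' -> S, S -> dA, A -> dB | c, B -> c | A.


Start: S' -> .S
For each item with dot before a nonterminal B, add B -> .γ for every B-production
Closure: [S' -> .S, S -> .dA]


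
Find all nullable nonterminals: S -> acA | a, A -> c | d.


A nonterminal is nullable iff some alternative derives ε (directly, or every symbol in it is nullable)
Nullable: {}


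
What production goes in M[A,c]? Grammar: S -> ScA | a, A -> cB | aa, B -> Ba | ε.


For [A, c]: 'c' ∈ FIRST(cB)
Entry: A -> cB


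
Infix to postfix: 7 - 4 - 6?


Left to right (same or higher precedence on left)
Postfix: 7 4 - 6 -


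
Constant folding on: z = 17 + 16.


17 + 16 = 33 at compile time
Optimized: z = 33


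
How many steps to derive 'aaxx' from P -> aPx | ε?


Derivation: P => aPx => aaPxx => aaxx
Steps: 3


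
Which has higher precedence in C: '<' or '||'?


'<' is relational (level 7); '||' is logical OR (level 1)
Higher level binds tighter
'<' has higher precedence than '||'


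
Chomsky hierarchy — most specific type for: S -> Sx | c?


Left-linear: every RHS is a terminal or one nonterminal followed by a terminal
Classification: Type 3 (Regular)


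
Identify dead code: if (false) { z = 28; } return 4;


condition is constant false, so the whole block is unreachable
Dead: 'if (false) { z = 28; }'


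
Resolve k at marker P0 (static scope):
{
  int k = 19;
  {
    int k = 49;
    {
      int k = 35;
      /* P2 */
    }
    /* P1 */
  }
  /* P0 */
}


k declared in the same block as P0
k = 19


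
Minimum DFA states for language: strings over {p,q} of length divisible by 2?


Track length mod 2: states 0..1, accept at 0
Minimal DFA: 2 states


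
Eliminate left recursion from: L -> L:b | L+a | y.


Left-recursive alternatives: L:b, L+a; non-recursive: y
Introduce L': L -> yL', L' -> :bL' | +aL' | ε


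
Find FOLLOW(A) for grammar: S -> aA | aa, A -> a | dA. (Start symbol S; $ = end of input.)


$ ∈ FOLLOW(S). For each A -> αBβ: add FIRST(β)\{ε} to FOLLOW(B); if β nullable, add FOLLOW(A).
FOLLOW(A) = {$}


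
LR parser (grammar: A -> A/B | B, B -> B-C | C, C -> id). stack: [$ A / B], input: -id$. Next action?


'-' can extend B; shift to build B -> B-C
Action: shift


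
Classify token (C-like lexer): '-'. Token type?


Pattern: operator symbol
Type: OPERATOR


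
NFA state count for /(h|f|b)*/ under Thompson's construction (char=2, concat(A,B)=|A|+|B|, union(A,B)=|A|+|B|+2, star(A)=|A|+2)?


Syntax tree has 3 char leaf(s), 2 union(s), 1 star(s)
chars contribute 3×2 = 6; each union adds +2; each star adds +2
Total: 6 + 4 + 2 = 12 states


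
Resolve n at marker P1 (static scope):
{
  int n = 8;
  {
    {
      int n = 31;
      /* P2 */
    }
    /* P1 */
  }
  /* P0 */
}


P1's block does not declare n; resolves to the enclosing declaration at depth 0
n = 8


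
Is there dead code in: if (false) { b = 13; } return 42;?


condition is constant false, so the whole block is unreachable
Dead: 'if (false) { b = 13; }'


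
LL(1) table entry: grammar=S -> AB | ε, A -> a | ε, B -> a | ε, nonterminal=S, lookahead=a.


For [S, a]: 'a' ∈ FIRST(AB)
Entry: S -> AB


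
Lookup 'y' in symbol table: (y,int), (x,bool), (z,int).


Lookup 'y' → type int


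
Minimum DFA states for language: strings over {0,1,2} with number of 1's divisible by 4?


Track (count of 1) mod 4: states 0..3, accept at 0
Minimal DFA: 4 states


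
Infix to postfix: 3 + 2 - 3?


Left to right (same or higher precedence on left)
Postfix: 3 2 + 3 -


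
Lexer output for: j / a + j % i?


Scan left to right, longest-match per lexeme
Tokens: ID(j), OP(/), ID(a), OP(+), ID(j), OP(%), ID(i)


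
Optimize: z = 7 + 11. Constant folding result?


7 + 11 = 18 at compile time
Optimized: z = 18


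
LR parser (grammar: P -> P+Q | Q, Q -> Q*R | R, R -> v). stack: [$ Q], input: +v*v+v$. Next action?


lookahead ∉ {*} so Q won't extend; reduce P -> Q
Action: reduce (P -> Q)


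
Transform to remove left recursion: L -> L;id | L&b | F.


Left-recursive alternatives: L;id, L&b; non-recursive: F
Introduce L': L -> FL', L' -> ;idL' | &bL' | ε


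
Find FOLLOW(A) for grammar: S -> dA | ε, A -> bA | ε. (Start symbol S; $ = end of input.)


$ ∈ FOLLOW(S). For each A -> αBβ: add FIRST(β)\{ε} to FOLLOW(B); if β nullable, add FOLLOW(A).
FOLLOW(A) = {$}


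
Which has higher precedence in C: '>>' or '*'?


'*' is multiplicative (level 10); '>>' is shift (level 8)
Higher level binds tighter
'*' has higher precedence than '>>'


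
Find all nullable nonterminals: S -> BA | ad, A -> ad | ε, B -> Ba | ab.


A nonterminal is nullable iff some alternative derives ε (directly, or every symbol in it is nullable)
Nullable: {A}


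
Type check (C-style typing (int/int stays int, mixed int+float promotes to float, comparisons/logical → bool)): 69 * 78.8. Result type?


Operand types: int * float
Rule: mixed int/float promotes to float; int/int stays int
Result type: float


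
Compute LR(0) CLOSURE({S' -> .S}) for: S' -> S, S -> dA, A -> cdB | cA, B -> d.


Start: S' -> .S
For each item with dot before a nonterminal B, add B -> .γ for every B-production
Closure: [S' -> .S, S -> .dA]


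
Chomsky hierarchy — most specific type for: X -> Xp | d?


Left-linear: every RHS is a terminal or one nonterminal followed by a terminal
Classification: Type 3 (Regular)


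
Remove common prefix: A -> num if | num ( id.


Common prefix: 'num'
Factored: A -> num A', A' -> if | ( id


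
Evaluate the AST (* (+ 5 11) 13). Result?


Evaluate inner: (+ 5 11) = 16
Evaluate root: (* 16 13) = 208
Result: 208


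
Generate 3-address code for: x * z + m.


Break into single-operator statements:
t1 = x * z
t2 = t1 + m


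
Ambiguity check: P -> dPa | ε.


balanced d^n…a^n: each string has a unique parse
Unambiguous


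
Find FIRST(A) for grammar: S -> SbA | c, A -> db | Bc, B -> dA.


Per alternative of A: FIRST(db) = {d}; FIRST(Bc) = {d}
FIRST(A) = {d}


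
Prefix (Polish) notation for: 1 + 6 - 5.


left-to-right (same/higher precedence on left): tree is (- (+ 1 6) 5)
Prefix: - + 1 6 5


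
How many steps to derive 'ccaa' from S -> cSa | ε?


Derivation: S => cSa => ccSaa => ccaa
Steps: 3


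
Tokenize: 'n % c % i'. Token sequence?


Scan left to right, longest-match per lexeme
Tokens: ID(n), OP(%), ID(c), OP(%), ID(i)


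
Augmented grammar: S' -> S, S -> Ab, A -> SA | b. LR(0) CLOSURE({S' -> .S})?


Start: S' -> .S
For each item with dot before a nonterminal B, add B -> .γ for every B-production
Closure: [S' -> .S, S -> .Ab, A -> .SA, A -> .b]


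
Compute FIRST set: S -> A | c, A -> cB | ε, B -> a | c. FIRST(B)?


Per alternative of B: FIRST(a) = {a}; FIRST(c) = {c}
FIRST(B) = {a, c}


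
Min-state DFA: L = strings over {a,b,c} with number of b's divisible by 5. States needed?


Track (count of b) mod 5: states 0..4, accept at 0
Minimal DFA: 5 states


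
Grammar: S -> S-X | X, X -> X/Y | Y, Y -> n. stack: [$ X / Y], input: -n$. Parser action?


handle 'X/Y' on top
Action: reduce (X -> X/Y)


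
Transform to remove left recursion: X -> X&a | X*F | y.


Left-recursive alternatives: X&a, X*F; non-recursive: y
Introduce X': X -> yX', X' -> &aX' | *FX' | ε


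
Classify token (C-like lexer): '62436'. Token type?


Pattern: digits only
Type: INTEGER_LITERAL


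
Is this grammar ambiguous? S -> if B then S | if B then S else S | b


dangling else: 'if B then if B then b else b' parses two ways
Ambiguous


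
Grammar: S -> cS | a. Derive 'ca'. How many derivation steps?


Derivation: S => cS => ca
Steps: 2


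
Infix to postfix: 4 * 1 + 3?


Left to right (same or higher precedence on left)
Postfix: 4 1 * 3 +


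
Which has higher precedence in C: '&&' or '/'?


'/' is multiplicative (level 10); '&&' is logical AND (level 2)
Higher level binds tighter
'/' has higher precedence than '&&'


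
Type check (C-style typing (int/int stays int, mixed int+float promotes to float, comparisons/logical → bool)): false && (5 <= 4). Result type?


Operand types: bool && bool
Rule: logical operators take bool operands and yield bool
Result type: bool


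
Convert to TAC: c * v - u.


Break into single-operator statements:
t1 = c * v
t2 = t1 - u


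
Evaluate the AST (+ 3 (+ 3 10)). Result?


Evaluate inner: (+ 3 10) = 13
Evaluate root: (+ 3 13) = 16
Result: 16


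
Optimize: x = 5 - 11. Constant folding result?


5 - 11 = -6 at compile time
Optimized: x = -6


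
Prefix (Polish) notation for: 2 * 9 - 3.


left-to-right (same/higher precedence on left): tree is (- (* 2 9) 3)
Prefix: - * 2 9 3


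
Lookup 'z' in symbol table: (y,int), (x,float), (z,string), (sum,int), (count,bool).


Lookup 'z' → type string


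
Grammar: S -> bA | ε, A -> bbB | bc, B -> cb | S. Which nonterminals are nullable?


A nonterminal is nullable iff some alternative derives ε (directly, or every symbol in it is nullable)
Nullable: {B, S}


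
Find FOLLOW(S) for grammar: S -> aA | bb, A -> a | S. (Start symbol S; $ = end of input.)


$ ∈ FOLLOW(S). For each A -> αBβ: add FIRST(β)\{ε} to FOLLOW(B); if β nullable, add FOLLOW(A).
FOLLOW(S) = {$}


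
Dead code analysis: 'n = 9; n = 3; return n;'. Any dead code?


first assignment to n is overwritten before any read
Dead: 'n = 9'


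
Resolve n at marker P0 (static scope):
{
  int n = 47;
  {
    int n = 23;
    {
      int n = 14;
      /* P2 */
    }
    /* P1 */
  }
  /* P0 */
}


n declared in the same block as P0
n = 47


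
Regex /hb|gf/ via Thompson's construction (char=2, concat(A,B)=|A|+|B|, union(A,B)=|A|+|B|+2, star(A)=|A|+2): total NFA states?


Syntax tree has 4 char leaf(s), 1 union(s), 0 star(s)
chars contribute 4×2 = 8; each union adds +2; each star adds +2
Total: 8 + 2 + 0 = 10 states


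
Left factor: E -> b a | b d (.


Common prefix: 'b'
Factored: E -> b E', E' -> a | d (


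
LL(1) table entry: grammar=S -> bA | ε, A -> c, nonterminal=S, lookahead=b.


For [S, b]: 'b' ∈ FIRST(bA)
Entry: S -> bA


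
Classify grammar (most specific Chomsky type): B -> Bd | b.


Left-linear: every RHS is a terminal or one nonterminal followed by a terminal
Classification: Type 3 (Regular)


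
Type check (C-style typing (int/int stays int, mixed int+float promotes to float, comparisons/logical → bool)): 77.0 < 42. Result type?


Operand types: float < int
Rule: comparison yields bool
Result type: bool


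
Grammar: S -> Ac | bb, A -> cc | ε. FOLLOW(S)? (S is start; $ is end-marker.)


$ ∈ FOLLOW(S). For each A -> αBβ: add FIRST(β)\{ε} to FOLLOW(B); if β nullable, add FOLLOW(A).
FOLLOW(S) = {$}


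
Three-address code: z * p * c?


Break into single-operator statements:
t1 = z * p
t2 = t1 * c


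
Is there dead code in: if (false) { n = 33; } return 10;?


condition is constant false, so the whole block is unreachable
Dead: 'if (false) { n = 33; }'


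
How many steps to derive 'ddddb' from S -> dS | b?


Derivation: S => dS => ddS => dddS => ddddS => ddddb
Steps: 5


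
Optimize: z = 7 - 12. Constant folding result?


7 - 12 = -5 at compile time
Optimized: z = -5


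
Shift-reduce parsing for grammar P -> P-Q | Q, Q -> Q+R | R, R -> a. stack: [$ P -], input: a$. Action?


no handle ('P-' is not any RHS); shift 'a'
Action: shift


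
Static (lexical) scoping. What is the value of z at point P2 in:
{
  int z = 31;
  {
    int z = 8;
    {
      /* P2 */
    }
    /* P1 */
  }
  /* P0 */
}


P2's block does not declare z; resolves to the enclosing declaration at depth 1
z = 8


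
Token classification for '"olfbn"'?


Pattern: double-quoted sequence
Type: STRING_LITERAL


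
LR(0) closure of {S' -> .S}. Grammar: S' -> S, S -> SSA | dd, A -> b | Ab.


Start: S' -> .S
For each item with dot before a nonterminal B, add B -> .γ for every B-production
Closure: [S' -> .S, S -> .SSA, S -> .dd]


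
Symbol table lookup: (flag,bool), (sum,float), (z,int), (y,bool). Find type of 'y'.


Lookup 'y' → type bool


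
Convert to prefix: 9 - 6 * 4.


'*' binds tighter: tree is (- 9 (* 6 4))
Prefix: - 9 * 6 4


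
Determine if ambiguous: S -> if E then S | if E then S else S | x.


dangling else: 'if E then if E then x else x' parses two ways
Ambiguous


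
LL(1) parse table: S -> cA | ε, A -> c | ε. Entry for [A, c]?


For [A, c]: 'c' ∈ FIRST(c)
Entry: A -> c


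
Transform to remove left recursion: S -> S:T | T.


Left-recursive alternatives: S:T; non-recursive: T
Introduce S': S -> TS', S' -> :TS' | ε


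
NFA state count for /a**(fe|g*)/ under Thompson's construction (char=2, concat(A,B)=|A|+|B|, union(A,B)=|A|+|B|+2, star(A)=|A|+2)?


Syntax tree has 4 char leaf(s), 1 union(s), 3 star(s)
chars contribute 4×2 = 8; each union adds +2; each star adds +2
Total: 8 + 2 + 6 = 16 states


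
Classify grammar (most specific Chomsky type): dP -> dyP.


LHS has context (more than one symbol) and |LHS| ≤ |RHS|
Classification: Type 1 (Context-Sensitive)


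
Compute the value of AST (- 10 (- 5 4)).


Evaluate inner: (- 5 4) = 1
Evaluate root: (- 10 1) = 9
Result: 9


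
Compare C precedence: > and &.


'>' is relational (level 7); '&' is bitwise AND (level 5)
Higher level binds tighter
'>' has higher precedence than '&'


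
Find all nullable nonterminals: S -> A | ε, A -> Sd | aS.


A nonterminal is nullable iff some alternative derives ε (directly, or every symbol in it is nullable)
Nullable: {S}


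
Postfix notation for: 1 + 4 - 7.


Left to right (same or higher precedence on left)
Postfix: 1 4 + 7 -


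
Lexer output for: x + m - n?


Scan left to right, longest-match per lexeme
Tokens: ID(x), OP(+), ID(m), OP(-), ID(n)


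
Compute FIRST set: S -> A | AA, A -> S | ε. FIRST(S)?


Per alternative of S: FIRST(A) = {ε}; FIRST(AA) = {ε}
FIRST(S) = {ε}


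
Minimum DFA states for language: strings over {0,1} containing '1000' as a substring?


KMP-style automaton: 4 progress states + 1 absorbing accept = 5
Minimal DFA: 5 states


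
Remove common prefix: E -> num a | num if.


Common prefix: 'num'
Factored: E -> num E', E' -> a | if


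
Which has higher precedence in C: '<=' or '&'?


'<=' is relational (level 7); '&' is bitwise AND (level 5)
Higher level binds tighter
'<=' has higher precedence than '&'


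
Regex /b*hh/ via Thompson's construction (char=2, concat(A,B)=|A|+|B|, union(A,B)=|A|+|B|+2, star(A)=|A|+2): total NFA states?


Syntax tree has 3 char leaf(s), 0 union(s), 1 star(s)
chars contribute 3×2 = 6; each union adds +2; each star adds +2
Total: 6 + 0 + 2 = 8 states


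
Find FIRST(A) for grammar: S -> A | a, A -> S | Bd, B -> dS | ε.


Per alternative of A: FIRST(S) = {a, d}; FIRST(Bd) = {d}
FIRST(A) = {a, d}


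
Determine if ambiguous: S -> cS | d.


right-linear, alternatives start with distinct terminals 'c' vs 'd': unique leftmost derivation
Unambiguous


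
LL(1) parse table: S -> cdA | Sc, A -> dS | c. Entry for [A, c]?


For [A, c]: 'c' ∈ FIRST(c)
Entry: A -> c


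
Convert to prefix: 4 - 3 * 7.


'*' binds tighter: tree is (- 4 (* 3 7))
Prefix: - 4 * 3 7


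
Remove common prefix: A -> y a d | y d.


Common prefix: 'y'
Factored: A -> y A', A' -> a d | d


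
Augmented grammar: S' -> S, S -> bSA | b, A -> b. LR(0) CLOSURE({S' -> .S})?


Start: S' -> .S
For each item with dot before a nonterminal B, add B -> .γ for every B-production
Closure: [S' -> .S, S -> .bSA, S -> .b]


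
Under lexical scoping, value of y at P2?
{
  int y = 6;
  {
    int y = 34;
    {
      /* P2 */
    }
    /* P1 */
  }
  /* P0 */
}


P2's block does not declare y; resolves to the enclosing declaration at depth 1
y = 34


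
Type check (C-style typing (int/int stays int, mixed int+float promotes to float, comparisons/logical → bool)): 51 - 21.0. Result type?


Operand types: int - float
Rule: mixed int/float promotes to float; int/int stays int
Result type: float


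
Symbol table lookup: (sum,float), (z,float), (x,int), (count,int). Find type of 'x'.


Lookup 'x' → type int


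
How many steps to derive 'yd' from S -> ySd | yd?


Derivation: S => yd
Steps: 1


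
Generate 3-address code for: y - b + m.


Break into single-operator statements:
t1 = y - b
t2 = t1 + m


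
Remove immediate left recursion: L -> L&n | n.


Left-recursive alternatives: L&n; non-recursive: n
Introduce L': L -> nL', L' -> &nL' | ε


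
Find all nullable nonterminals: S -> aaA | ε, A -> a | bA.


A nonterminal is nullable iff some alternative derives ε (directly, or every symbol in it is nullable)
Nullable: {S}


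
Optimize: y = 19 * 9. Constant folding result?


19 * 9 = 171 at compile time
Optimized: y = 171


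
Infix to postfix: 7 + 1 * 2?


* has higher precedence, evaluate 1*2 first
Postfix: 7 1 2 * +


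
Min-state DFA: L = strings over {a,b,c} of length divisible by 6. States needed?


Track length mod 6: states 0..5, accept at 0
Minimal DFA: 6 states


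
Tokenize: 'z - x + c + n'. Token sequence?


Scan left to right, longest-match per lexeme
Tokens: ID(z), OP(-), ID(x), OP(+), ID(c), OP(+), ID(n)


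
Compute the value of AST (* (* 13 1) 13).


Evaluate inner: (* 13 1) = 13
Evaluate root: (* 13 13) = 169
Result: 169


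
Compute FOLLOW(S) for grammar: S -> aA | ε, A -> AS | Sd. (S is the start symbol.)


$ ∈ FOLLOW(S). For each A -> αBβ: add FIRST(β)\{ε} to FOLLOW(B); if β nullable, add FOLLOW(A).
FOLLOW(S) = {$, a, d}


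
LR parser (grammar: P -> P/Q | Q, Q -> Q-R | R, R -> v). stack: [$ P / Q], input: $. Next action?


handle 'P/Q' on top; lookahead ∈ FOLLOW(P) = {/, $}
Action: reduce (P -> P/Q)


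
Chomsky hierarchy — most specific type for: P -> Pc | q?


Left-linear: every RHS is a terminal or one nonterminal followed by a terminal
Classification: Type 3 (Regular)


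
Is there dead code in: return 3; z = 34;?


statement follows a return and is unreachable
Dead: 'z = 34'


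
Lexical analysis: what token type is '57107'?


Pattern: digits only
Type: INTEGER_LITERAL


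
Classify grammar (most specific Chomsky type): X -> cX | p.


Right-linear: every RHS is a terminal or a terminal followed by one nonterminal
Classification: Type 3 (Regular)


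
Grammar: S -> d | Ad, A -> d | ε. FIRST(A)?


Per alternative of A: FIRST(d) = {d}; FIRST(ε) = {ε}
FIRST(A) = {d, ε}


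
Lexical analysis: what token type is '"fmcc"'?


Pattern: double-quoted sequence
Type: STRING_LITERAL


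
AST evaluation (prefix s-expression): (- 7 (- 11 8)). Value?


Evaluate inner: (- 11 8) = 3
Evaluate root: (- 7 3) = 4
Result: 4


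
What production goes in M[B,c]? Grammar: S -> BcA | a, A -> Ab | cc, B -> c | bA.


For [B, c]: 'c' ∈ FIRST(c)
Entry: B -> c


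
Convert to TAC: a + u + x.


Break into single-operator statements:
t1 = a + u
t2 = t1 + x


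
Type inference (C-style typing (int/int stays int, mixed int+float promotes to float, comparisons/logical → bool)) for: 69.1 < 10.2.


Operand types: float < float
Rule: comparison yields bool
Result type: bool


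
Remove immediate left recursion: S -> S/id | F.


Left-recursive alternatives: S/id; non-recursive: F
Introduce S': S -> FS', S' -> /idS' | ε


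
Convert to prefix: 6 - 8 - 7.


left-to-right (same/higher precedence on left): tree is (- (- 6 8) 7)
Prefix: - - 6 8 7


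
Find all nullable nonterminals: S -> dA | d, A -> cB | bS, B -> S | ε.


A nonterminal is nullable iff some alternative derives ε (directly, or every symbol in it is nullable)
Nullable: {B}


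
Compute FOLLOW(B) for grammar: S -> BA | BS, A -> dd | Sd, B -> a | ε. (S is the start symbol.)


$ ∈ FOLLOW(S). For each A -> αBβ: add FIRST(β)\{ε} to FOLLOW(B); if β nullable, add FOLLOW(A).
FOLLOW(B) = {a, d}


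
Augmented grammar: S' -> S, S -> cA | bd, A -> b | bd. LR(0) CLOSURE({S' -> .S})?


Start: S' -> .S
For each item with dot before a nonterminal B, add B -> .γ for every B-production
Closure: [S' -> .S, S -> .cA, S -> .bd]


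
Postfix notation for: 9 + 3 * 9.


* has higher precedence, evaluate 3*9 first
Postfix: 9 3 9 * +


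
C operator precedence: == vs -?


'-' is additive (level 9); '==' is equality (level 6)
Higher level binds tighter
'-' has higher precedence than '=='


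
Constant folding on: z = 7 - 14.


7 - 14 = -7 at compile time
Optimized: z = -7


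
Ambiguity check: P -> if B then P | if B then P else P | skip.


dangling else: 'if B then if B then skip else skip' parses two ways
Ambiguous


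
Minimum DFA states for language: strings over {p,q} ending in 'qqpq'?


Track the longest suffix of input matching a prefix of 'qqpq': 5 classes (prefixes of length 0..4)
Minimal DFA: 5 states


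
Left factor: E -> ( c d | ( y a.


Common prefix: '('
Factored: E -> ( E', E' -> c d | y a


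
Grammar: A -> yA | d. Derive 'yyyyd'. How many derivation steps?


Derivation: A => yA => yyA => yyyA => yyyyA => yyyyd
Steps: 5


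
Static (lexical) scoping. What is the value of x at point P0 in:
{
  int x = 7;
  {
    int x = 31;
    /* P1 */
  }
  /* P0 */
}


x declared in the same block as P0
x = 7


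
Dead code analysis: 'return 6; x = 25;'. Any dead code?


statement follows a return and is unreachable
Dead: 'x = 25'


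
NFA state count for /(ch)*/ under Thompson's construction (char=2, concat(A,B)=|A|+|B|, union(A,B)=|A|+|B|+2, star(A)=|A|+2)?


Syntax tree has 2 char leaf(s), 0 union(s), 1 star(s)
chars contribute 2×2 = 4; each union adds +2; each star adds +2
Total: 4 + 0 + 2 = 6 states


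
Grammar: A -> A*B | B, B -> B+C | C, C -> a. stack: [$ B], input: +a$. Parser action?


shift '+' to continue B -> B+C
Action: shift


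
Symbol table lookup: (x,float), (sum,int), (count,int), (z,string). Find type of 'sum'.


Lookup 'sum' → type int


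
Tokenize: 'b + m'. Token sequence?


Scan left to right, longest-match per lexeme
Tokens: ID(b), OP(+), ID(m)


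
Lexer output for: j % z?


Scan left to right, longest-match per lexeme
Tokens: ID(j), OP(%), ID(z)


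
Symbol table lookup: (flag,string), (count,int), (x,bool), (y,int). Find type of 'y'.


Lookup 'y' → type int


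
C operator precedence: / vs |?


'/' is multiplicative (level 10); '|' is bitwise OR (level 3)
Higher level binds tighter
'/' has higher precedence than '|'


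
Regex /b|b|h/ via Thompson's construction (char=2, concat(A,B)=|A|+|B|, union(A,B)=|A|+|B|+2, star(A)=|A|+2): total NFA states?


Syntax tree has 3 char leaf(s), 2 union(s), 0 star(s)
chars contribute 3×2 = 6; each union adds +2; each star adds +2
Total: 6 + 4 + 0 = 10 states


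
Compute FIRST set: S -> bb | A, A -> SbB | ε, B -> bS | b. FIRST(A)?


Per alternative of A: FIRST(SbB) = {b}; FIRST(ε) = {ε}
FIRST(A) = {b, ε}


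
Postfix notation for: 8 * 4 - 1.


Left to right (same or higher precedence on left)
Postfix: 8 4 * 1 -


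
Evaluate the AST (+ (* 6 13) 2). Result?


Evaluate inner: (* 6 13) = 78
Evaluate root: (+ 78 2) = 80
Result: 80


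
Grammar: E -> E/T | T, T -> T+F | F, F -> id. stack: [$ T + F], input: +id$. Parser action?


handle 'T+F' on top
Action: reduce (T -> T+F)


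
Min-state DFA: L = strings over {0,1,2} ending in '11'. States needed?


Track the longest suffix of input matching a prefix of '11': 3 classes (prefixes of length 0..2)
Minimal DFA: 3 states


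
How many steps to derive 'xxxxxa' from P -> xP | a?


Derivation: P => xP => xxP => xxxP => xxxxP => xxxxxP => xxxxxa
Steps: 6


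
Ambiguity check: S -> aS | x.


right-linear, alternatives start with distinct terminals 'a' vs 'x': unique leftmost derivation
Unambiguous


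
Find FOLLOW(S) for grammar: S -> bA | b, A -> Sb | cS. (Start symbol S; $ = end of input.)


$ ∈ FOLLOW(S). For each A -> αBβ: add FIRST(β)\{ε} to FOLLOW(B); if β nullable, add FOLLOW(A).
FOLLOW(S) = {$, b}


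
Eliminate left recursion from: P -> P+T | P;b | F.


Left-recursive alternatives: P+T, P;b; non-recursive: F
Introduce P': P -> FP', P' -> +TP' | ;bP' | ε


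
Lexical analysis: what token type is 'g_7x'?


Pattern: letter/underscore followed by alphanumerics, not a keyword
Type: IDENTIFIER


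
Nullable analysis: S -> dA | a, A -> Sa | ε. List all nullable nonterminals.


A nonterminal is nullable iff some alternative derives ε (directly, or every symbol in it is nullable)
Nullable: {A}


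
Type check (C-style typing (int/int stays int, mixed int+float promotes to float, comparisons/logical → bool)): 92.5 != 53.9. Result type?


Operand types: float != float
Rule: comparison yields bool
Result type: bool


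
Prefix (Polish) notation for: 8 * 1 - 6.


left-to-right (same/higher precedence on left): tree is (- (* 8 1) 6)
Prefix: - * 8 1 6


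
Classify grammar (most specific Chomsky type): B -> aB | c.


Right-linear: every RHS is a terminal or a terminal followed by one nonterminal
Classification: Type 3 (Regular)


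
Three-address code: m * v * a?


Break into single-operator statements:
t1 = m * v
t2 = t1 * a


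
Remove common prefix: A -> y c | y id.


Common prefix: 'y'
Factored: A -> y A', A' -> c | id


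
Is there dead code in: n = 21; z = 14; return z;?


n is assigned but never read
Dead: 'n = 21'


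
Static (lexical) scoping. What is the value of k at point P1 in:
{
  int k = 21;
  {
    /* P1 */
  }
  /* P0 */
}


P1's block does not declare k; resolves to the enclosing declaration at depth 0
k = 21


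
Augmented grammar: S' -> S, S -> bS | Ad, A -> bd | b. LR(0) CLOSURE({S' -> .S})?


Start: S' -> .S
For each item with dot before a nonterminal B, add B -> .γ for every B-production
Closure: [S' -> .S, S -> .bS, S -> .Ad, A -> .bd, A -> .b]


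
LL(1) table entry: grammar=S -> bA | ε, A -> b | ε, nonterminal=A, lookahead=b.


For [A, b]: 'b' ∈ FIRST(b)
Entry: A -> b


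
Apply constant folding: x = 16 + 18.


16 + 18 = 34 at compile time
Optimized: x = 34


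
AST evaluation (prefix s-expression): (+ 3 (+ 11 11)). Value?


Evaluate inner: (+ 11 11) = 22
Evaluate root: (+ 3 22) = 25
Result: 25


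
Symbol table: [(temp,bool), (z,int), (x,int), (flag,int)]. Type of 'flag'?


Lookup 'flag' → type int


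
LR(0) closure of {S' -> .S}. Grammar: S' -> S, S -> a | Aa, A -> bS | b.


Start: S' -> .S
For each item with dot before a nonterminal B, add B -> .γ for every B-production
Closure: [S' -> .S, S -> .a, S -> .Aa, A -> .bS, A -> .b]


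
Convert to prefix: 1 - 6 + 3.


left-to-right (same/higher precedence on left): tree is (+ (- 1 6) 3)
Prefix: + - 1 6 3


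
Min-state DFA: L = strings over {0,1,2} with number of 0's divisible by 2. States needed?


Track (count of 0) mod 2: states 0..1, accept at 0
Minimal DFA: 2 states


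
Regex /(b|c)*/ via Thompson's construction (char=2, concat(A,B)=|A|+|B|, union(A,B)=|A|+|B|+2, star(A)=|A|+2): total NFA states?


Syntax tree has 2 char leaf(s), 1 union(s), 1 star(s)
chars contribute 2×2 = 4; each union adds +2; each star adds +2
Total: 4 + 2 + 2 = 8 states


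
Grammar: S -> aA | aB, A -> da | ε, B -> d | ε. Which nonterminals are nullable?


A nonterminal is nullable iff some alternative derives ε (directly, or every symbol in it is nullable)
Nullable: {A, B}


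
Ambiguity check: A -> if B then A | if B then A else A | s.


dangling else: 'if B then if B then s else s' parses two ways
Ambiguous


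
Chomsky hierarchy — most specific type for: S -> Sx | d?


Left-linear: every RHS is a terminal or one nonterminal followed by a terminal
Classification: Type 3 (Regular)


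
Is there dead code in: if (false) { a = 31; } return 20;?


condition is constant false, so the whole block is unreachable
Dead: 'if (false) { a = 31; }'


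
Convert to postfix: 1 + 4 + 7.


Left to right (same or higher precedence on left)
Postfix: 1 4 + 7 +


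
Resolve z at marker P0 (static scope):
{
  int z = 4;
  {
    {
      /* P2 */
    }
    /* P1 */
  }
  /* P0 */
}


z declared in the same block as P0
z = 4


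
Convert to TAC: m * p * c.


Break into single-operator statements:
t1 = m * p
t2 = t1 * c


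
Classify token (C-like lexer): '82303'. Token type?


Pattern: digits only
Type: INTEGER_LITERAL


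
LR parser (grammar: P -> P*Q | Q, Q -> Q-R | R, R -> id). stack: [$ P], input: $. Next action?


start symbol P on stack, input exhausted
Action: accept


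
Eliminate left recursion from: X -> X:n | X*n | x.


Left-recursive alternatives: X:n, X*n; non-recursive: x
Introduce X': X -> xX', X' -> :nX' | *nX' | ε


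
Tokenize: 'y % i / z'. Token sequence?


Scan left to right, longest-match per lexeme
Tokens: ID(y), OP(%), ID(i), OP(/), ID(z)


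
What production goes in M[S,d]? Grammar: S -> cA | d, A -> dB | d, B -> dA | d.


For [S, d]: 'd' ∈ FIRST(d)
Entry: S -> d


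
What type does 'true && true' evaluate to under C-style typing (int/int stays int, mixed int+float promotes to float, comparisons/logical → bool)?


Operand types: bool && bool
Rule: logical operators take bool operands and yield bool
Result type: bool


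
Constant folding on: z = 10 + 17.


10 + 17 = 27 at compile time
Optimized: z = 27


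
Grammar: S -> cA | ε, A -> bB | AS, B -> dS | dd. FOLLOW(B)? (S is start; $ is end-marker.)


$ ∈ FOLLOW(S). For each A -> αBβ: add FIRST(β)\{ε} to FOLLOW(B); if β nullable, add FOLLOW(A).
FOLLOW(B) = {$, c}


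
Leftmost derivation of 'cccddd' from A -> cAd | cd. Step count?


Derivation: A => cAd => ccAdd => cccddd
Steps: 3


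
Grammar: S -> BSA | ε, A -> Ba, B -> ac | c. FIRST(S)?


Per alternative of S: FIRST(BSA) = {a, c}; FIRST(ε) = {ε}
FIRST(S) = {a, c, ε}


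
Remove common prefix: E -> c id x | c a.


Common prefix: 'c'
Factored: E -> c E', E' -> id x | a


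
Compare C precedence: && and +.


'+' is additive (level 9); '&&' is logical AND (level 2)
Higher level binds tighter
'+' has higher precedence than '&&'


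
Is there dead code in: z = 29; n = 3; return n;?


z is assigned but never read
Dead: 'z = 29'


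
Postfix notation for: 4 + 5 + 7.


Left to right (same or higher precedence on left)
Postfix: 4 5 + 7 +


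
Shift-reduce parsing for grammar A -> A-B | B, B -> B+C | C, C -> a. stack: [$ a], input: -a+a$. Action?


'a' on top is the handle for C -> a
Action: reduce (C -> a)


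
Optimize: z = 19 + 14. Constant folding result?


19 + 14 = 33 at compile time
Optimized: z = 33


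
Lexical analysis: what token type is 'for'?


Pattern: reserved word
Type: KEYWORD


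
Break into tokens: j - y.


Scan left to right, longest-match per lexeme
Tokens: ID(j), OP(-), ID(y)


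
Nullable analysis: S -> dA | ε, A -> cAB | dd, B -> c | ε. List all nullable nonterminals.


A nonterminal is nullable iff some alternative derives ε (directly, or every symbol in it is nullable)
Nullable: {B, S}


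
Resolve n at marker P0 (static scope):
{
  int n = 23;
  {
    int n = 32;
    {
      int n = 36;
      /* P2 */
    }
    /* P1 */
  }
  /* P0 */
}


n declared in the same block as P0
n = 23


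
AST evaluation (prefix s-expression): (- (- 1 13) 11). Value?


Evaluate inner: (- 1 13) = -12
Evaluate root: (- -12 11) = -23
Result: -23


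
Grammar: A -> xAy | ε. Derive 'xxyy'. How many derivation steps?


Derivation: A => xAy => xxAyy => xxyy
Steps: 3


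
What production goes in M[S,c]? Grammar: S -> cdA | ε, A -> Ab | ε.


For [S, c]: 'c' ∈ FIRST(cdA)
Entry: S -> cdA


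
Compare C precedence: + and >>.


'+' is additive (level 9); '>>' is shift (level 8)
Higher level binds tighter
'+' has higher precedence than '>>'


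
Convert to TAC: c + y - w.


Break into single-operator statements:
t1 = c + y
t2 = t1 - w


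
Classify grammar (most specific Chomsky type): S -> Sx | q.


Left-linear: every RHS is a terminal or one nonterminal followed by a terminal
Classification: Type 3 (Regular)


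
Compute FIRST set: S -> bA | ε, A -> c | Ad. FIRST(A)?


Per alternative of A: FIRST(c) = {c}; FIRST(Ad) = {c}
FIRST(A) = {c}


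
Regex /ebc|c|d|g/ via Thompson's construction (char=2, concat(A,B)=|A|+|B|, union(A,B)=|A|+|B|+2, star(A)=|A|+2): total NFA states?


Syntax tree has 6 char leaf(s), 3 union(s), 0 star(s)
chars contribute 6×2 = 12; each union adds +2; each star adds +2
Total: 12 + 6 + 0 = 18 states


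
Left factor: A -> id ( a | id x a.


Common prefix: 'id'
Factored: A -> id A', A' -> ( a | x a


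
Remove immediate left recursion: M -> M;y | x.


Left-recursive alternatives: M;y; non-recursive: x
Introduce M': M -> xM', M' -> ;yM' | ε


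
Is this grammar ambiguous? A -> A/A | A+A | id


'id/id+id' has two parse trees (no precedence encoded between / and +)
Ambiguous


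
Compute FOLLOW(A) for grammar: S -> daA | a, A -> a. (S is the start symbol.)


$ ∈ FOLLOW(S). For each A -> αBβ: add FIRST(β)\{ε} to FOLLOW(B); if β nullable, add FOLLOW(A).
FOLLOW(A) = {$}


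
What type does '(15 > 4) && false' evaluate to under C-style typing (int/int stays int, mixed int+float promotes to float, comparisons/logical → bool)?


Operand types: bool && bool
Rule: logical operators take bool operands and yield bool
Result type: bool


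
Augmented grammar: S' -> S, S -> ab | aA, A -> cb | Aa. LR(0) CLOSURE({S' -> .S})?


Start: S' -> .S
For each item with dot before a nonterminal B, add B -> .γ for every B-production
Closure: [S' -> .S, S -> .ab, S -> .aA]


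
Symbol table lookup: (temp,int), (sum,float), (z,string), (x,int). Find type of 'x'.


Lookup 'x' → type int


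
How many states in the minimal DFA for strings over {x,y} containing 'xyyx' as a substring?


KMP-style automaton: 4 progress states + 1 absorbing accept = 5
Minimal DFA: 5 states


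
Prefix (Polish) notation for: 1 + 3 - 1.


left-to-right (same/higher precedence on left): tree is (- (+ 1 3) 1)
Prefix: - + 1 3 1


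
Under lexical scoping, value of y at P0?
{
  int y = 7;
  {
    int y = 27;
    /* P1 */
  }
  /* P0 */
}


y declared in the same block as P0
y = 7
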